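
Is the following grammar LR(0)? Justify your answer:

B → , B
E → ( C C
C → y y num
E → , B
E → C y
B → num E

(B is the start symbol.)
Yes, the grammar is LR(0)

A grammar is LR(0) if no state in the canonical LR(0) collection has:
  - both a shift item (dot before a terminal) and a complete item (shift-reduce conflict), or
  - two or more complete items (reduce-reduce conflict; the accept item [B' → B .] counts as a complete item here).

Augment with B' → B and build the canonical LR(0) collection (I0 = CLOSURE({[B' → . B]}), then GOTO on every symbol after a dot until no new states appear). It has 16 states:
  I0: { [B → . , B], [B → . num E], [B' → . B] }  — shift
  I1: { [B → , . B], [B → . , B], [B → . num E] }  — shift
  I2: { [B' → B .] }  — accept
  I3: { [B → num . E], [C → . y y num], [E → . ( C C], [E → . , B], [E → . C y] }  — shift
  I4: { [C → . y y num], [E → ( . C C] }  — shift
  I5: { [B → . , B], [B → . num E], [E → , . B] }  — shift
  I6: { [E → C . y] }  — shift
  I7: { [B → num E .] }  — reduce
  I8: { [C → y . y num] }  — shift
  I9: { [C → y y . num] }  — shift
  I10: { [C → y y num .] }  — reduce
  I11: { [E → C y .] }  — reduce
  I12: { [E → , B .] }  — reduce
  I13: { [C → . y y num], [E → ( C . C] }  — shift
  I14: { [E → ( C C .] }  — reduce
  I15: { [B → , B .] }  — reduce

Every state is either a pure shift/goto state or contains exactly one complete item and nothing to shift — no conflicts. The grammar is LR(0).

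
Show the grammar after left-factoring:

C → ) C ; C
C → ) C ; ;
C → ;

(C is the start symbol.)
C → ) C ; C'
C' → C
C' → ;
C → ;

Left-factoring transforms A → αβ₁ | αβ₂ into A → αA' and A' → β₁ | β₂
(α is the longest common prefix among the alternatives). Repeat until
no nonterminal has two alternatives with a common prefix.

Round 1: C has alternatives sharing prefix ') C ;'. Introduce C': C → ) C ; C'
  Add: C' → C
  Add: C' → ;

No remaining common prefixes — done.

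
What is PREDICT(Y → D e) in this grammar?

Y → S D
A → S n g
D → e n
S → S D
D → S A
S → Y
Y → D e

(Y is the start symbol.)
{ 'e' }

PREDICT(Y → D e) = (FIRST(RHS) \ {ε}) ∪ (FOLLOW(Y) if ε ∈ FIRST(RHS), i.e. RHS ⇒* ε)
FIRST(D) = { 'e' }
FIRST(D e) = { 'e' }
ε ∉ FIRST(D e), so FOLLOW(Y) is not added.
PREDICT(Y → D e) = { 'e' }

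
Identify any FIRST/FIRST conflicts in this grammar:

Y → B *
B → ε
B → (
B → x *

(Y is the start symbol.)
Productions for B:
  B → ε: FIRST = { ε }
  B → (: FIRST = { '(' }
  B → x *: FIRST = { 'x' }
Y has only one production, so no FIRST/FIRST conflict is possible there.

All alternatives of each non-terminal have pairwise disjoint FIRST sets.

Answer: No FIRST/FIRST conflicts.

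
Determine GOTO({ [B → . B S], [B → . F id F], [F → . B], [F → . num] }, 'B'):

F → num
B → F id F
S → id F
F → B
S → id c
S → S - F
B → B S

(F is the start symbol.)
{ [B → B . S], [F → B .], [S → . S - F], [S → . id F], [S → . id c] }

GOTO(I, 'B') = CLOSURE({ [A → αX.β] : [A → α.Xβ] ∈ I, X = 'B' })

Items with dot before 'B', with the dot advanced:
  [B → . B S] → [B → B . S]
  [F → . B] → [F → B .]
Closure of the advanced items:
  [B → B . S] has the dot before S: add [S → . id F], [S → . id c], [S → . S - F]

GOTO = { [B → B . S], [F → B .], [S → . S - F], [S → . id F], [S → . id c] }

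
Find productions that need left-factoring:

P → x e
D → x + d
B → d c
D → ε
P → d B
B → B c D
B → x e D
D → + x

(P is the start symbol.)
No, left-factoring is not needed

Left-factoring is needed when two productions for the same non-terminal
share a common prefix on the right-hand side.

Productions for P:
  P → x e
  P → d B
Productions for D:
  D → x + d
  D → ε
  D → + x
Productions for B:
  B → d c
  B → B c D
  B → x e D

No common prefixes found.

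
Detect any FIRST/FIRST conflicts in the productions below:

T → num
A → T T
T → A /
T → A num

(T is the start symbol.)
Yes. T → num / T → A '/' on { 'num' }; T → num / T → A num on { 'num' }; T → A '/' / T → A num on { 'num' }

A FIRST/FIRST conflict occurs when two productions N → α and N → β for the same non-terminal have FIRST(α) ∩ FIRST(β) ≠ ∅ (with ε ∈ FIRST of a nullable right-hand side, so two nullable alternatives also conflict).

FIRST sets of the non-terminals at (or reachable through a nullable prefix from) the front of some alternative:
  FIRST(A) = { 'num' }

Productions for T:
  T → num: FIRST = { 'num' }
  T → A /: FIRST = { 'num' }
  T → A num: FIRST = { 'num' }
A has only one production, so no FIRST/FIRST conflict is possible there.

Conflict for T: T → num and T → A /
  Overlap: { 'num' }
Conflict for T: T → num and T → A num
  Overlap: { 'num' }
Conflict for T: T → A / and T → A num
  Overlap: { 'num' }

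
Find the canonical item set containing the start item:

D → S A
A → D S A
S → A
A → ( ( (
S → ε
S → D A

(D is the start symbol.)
{ [A → . ( ( (], [A → . D S A], [D → . S A], [D' → . D], [S → . A], [S → . D A], [S → .] }

First, augment the grammar with D' → D
I₀ = CLOSURE({ [D' → . D] }):
  [D' → . D] has the dot before D: add [D → . S A]
  [D → . S A] has the dot before S: add [S → . A], [S → .], [S → . D A]
  [S → . A] has the dot before A: add [A → . D S A], [A → . ( ( (]
No further items can be added.

I₀ = { [A → . ( ( (], [A → . D S A], [D → . S A], [D' → . D], [S → . A], [S → . D A], [S → .] }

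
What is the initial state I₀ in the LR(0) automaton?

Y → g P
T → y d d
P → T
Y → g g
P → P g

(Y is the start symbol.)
First, augment the grammar with Y' → Y
I₀ = CLOSURE({ [Y' → . Y] }):
  [Y' → . Y] has the dot before Y: add [Y → . g P], [Y → . g g]
No further items can be added.

I₀ = { [Y → . g P], [Y → . g g], [Y' → . Y] }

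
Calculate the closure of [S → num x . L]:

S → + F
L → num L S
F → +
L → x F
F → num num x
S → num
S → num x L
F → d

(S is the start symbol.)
{ [L → . num L S], [L → . x F], [S → num x . L] }

To compute CLOSURE, for each item [A → α.Bβ] where B is a non-terminal, add [B → .γ] for all productions B → γ; repeat for the newly added items until nothing changes.

Start with: [S → num x . L]
  [S → num x . L] has the dot before L: add [L → . num L S], [L → . x F]
No further items can be added.

CLOSURE = { [L → . num L S], [L → . x F], [S → num x . L] }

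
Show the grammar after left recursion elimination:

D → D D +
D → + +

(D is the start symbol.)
D → + + D'
D' → D + D'
D' → ε

D is directly left-recursive. The standard transformation for
  A → A α₁ | ... | A α_m | β₁ | ... | β_n
is
  A  → β₁ A' | ... | β_n A'
  A' → α₁ A' | ... | α_m A' | ε

D → + + becomes D → + + D'
D → D D + becomes D' → D + D'
Add D' → ε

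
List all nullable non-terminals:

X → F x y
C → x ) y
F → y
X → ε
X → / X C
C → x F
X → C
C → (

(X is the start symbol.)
A non-terminal is nullable if it can derive ε (the empty string): either it has an ε-production, or it has a production whose right-hand side consists entirely of nullable non-terminals.

ε-productions: X → ε
So X is immediately nullable.
No further non-terminal can be added: every production for the remaining non-terminals contains a terminal or a non-nullable non-terminal.
Nullable = { 'X' }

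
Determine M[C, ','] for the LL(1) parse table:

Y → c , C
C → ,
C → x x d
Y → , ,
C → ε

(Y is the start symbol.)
C → ,

To find M[C, ','], we find productions for C where ',' is in the predict set (PREDICT(N → α) = (FIRST(α) \ {ε}) ∪ (FOLLOW(N) if α ⇒* ε)).

Relevant sets:
  FOLLOW(C) = { $ }

C → ,: PREDICT = { ',' }
  ',' is in predict set, so this production goes in M[C, ',']
C → x x d: PREDICT = { 'x' }
C → ε: PREDICT = { $ }

M[C, ','] = C → ,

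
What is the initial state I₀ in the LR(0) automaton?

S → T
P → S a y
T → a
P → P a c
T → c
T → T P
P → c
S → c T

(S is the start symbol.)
{ [S → . T], [S → . c T], [S' → . S], [T → . T P], [T → . a], [T → . c] }

First, augment the grammar with S' → S
I₀ = CLOSURE({ [S' → . S] }):
  [S' → . S] has the dot before S: add [S → . T], [S → . c T]
  [S → . T] has the dot before T: add [T → . a], [T → . c], [T → . T P]
No further items can be added.

I₀ = { [S → . T], [S → . c T], [S' → . S], [T → . T P], [T → . a], [T → . c] }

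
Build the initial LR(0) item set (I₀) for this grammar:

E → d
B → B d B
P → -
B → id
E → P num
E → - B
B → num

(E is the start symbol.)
{ [E → . - B], [E → . P num], [E → . d], [E' → . E], [P → . -] }

First, augment the grammar with E' → E
I₀ = CLOSURE({ [E' → . E] }):
  [E' → . E] has the dot before E: add [E → . d], [E → . P num], [E → . - B]
  [E → . P num] has the dot before P: add [P → . -]
No further items can be added.

I₀ = { [E → . - B], [E → . P num], [E → . d], [E' → . E], [P → . -] }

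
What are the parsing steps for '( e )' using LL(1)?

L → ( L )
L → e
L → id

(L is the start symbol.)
Stack is shown with the top on the left.

Stack    Input    Action
------------------------
L $      ( e ) $  output L → ( L )
( L ) $  ( e ) $  match '('
L ) $    e ) $    output L → e
e ) $    e ) $    match 'e'
) $      ) $      match ')'
$        $        accept

The string is accepted.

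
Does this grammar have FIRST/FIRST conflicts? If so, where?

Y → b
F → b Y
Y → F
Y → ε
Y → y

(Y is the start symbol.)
A FIRST/FIRST conflict occurs when two productions N → α and N → β for the same non-terminal have FIRST(α) ∩ FIRST(β) ≠ ∅ (with ε ∈ FIRST of a nullable right-hand side, so two nullable alternatives also conflict).

FIRST sets of the non-terminals at (or reachable through a nullable prefix from) the front of some alternative:
  FIRST(F) = { 'b' }

Productions for Y:
  Y → b: FIRST = { 'b' }
  Y → F: FIRST = { 'b' }
  Y → ε: FIRST = { ε }
  Y → y: FIRST = { 'y' }
F has only one production, so no FIRST/FIRST conflict is possible there.

Conflict for Y: Y → b and Y → F
  Overlap: { 'b' }

Answer: Yes. Y → b / Y → F on { 'b' }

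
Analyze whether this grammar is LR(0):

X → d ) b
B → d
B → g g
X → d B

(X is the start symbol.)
A grammar is LR(0) if no state in the canonical LR(0) collection has:
  - both a shift item (dot before a terminal) and a complete item (shift-reduce conflict), or
  - two or more complete items (reduce-reduce conflict; the accept item [X' → X .] counts as a complete item here).

Augment with X' → X and build the canonical LR(0) collection (I0 = CLOSURE({[X' → . X]}), then GOTO on every symbol after a dot until no new states appear). It has 9 states:
  I0: { [X → . d ) b], [X → . d B], [X' → . X] }  — shift
  I1: { [X' → X .] }  — accept
  I2: { [B → . d], [B → . g g], [X → d . ) b], [X → d . B] }  — shift
  I3: { [X → d ) . b] }  — shift
  I4: { [X → d B .] }  — reduce
  I5: { [B → d .] }  — reduce
  I6: { [B → g . g] }  — shift
  I7: { [B → g g .] }  — reduce
  I8: { [X → d ) b .] }  — reduce

Every state is either a pure shift/goto state or contains exactly one complete item and nothing to shift — no conflicts. The grammar is LR(0).

Answer: Yes, the grammar is LR(0)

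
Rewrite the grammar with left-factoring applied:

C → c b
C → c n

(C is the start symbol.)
C → c C'
C' → b
C' → n

Left-factoring transforms A → αβ₁ | αβ₂ into A → αA' and A' → β₁ | β₂
(α is the longest common prefix among the alternatives). Repeat until
no nonterminal has two alternatives with a common prefix.

Round 1: C has alternatives sharing prefix 'c'. Introduce C': C → c C'
  Add: C' → b
  Add: C' → n

No remaining common prefixes — done.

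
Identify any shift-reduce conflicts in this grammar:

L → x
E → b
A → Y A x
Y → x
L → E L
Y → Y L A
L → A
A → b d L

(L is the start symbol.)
Augment with L' → L and build the canonical LR(0) collection (I0 = CLOSURE({[L' → . L]}), then GOTO on every symbol after a dot until no new states appear). It has 16 states:
  I0: { [A → . Y A x], [A → . b d L], [E → . b], [L → . A], [L → . E L], [L → . x], [L' → . L], [Y → . Y L A], [Y → . x] }  — shift
  I1: { [L → A .] }  — reduce
  I2: { [A → . Y A x], [A → . b d L], [E → . b], [L → . A], [L → . E L], [L → . x], [L → E . L], [Y → . Y L A], [Y → . x] }  — shift
  I3: { [L' → L .] }  — accept
  I4: { [A → . Y A x], [A → . b d L], [A → Y . A x], [E → . b], [L → . A], [L → . E L], [L → . x], [Y → . Y L A], [Y → . x], [Y → Y . L A] }  — shift
  I5: { [A → b . d L], [E → b .] }  — shift, reduce
  I6: { [L → x .], [Y → x .] }  — 2 reduces
  I7: { [A → . Y A x], [A → . b d L], [A → b d . L], [E → . b], [L → . A], [L → . E L], [L → . x], [Y → . Y L A], [Y → . x] }  — shift
  I8: { [A → b d L .] }  — reduce
  I9: { [A → Y A . x], [L → A .] }  — shift, reduce
  I10: { [A → . Y A x], [A → . b d L], [Y → . Y L A], [Y → . x], [Y → Y L . A] }  — shift
  I11: { [Y → Y L A .] }  — reduce
  I12: { [A → b . d L] }  — shift
  I13: { [Y → x .] }  — reduce
  I14: { [A → Y A x .] }  — reduce
  I15: { [L → E L .] }  — reduce

I5 contains reduce item [E → b .] and shift item [A → b . d L] — shift-reduce conflict.
I9 contains reduce item [L → A .] and shift item [A → Y A . x] — shift-reduce conflict.

Answer: Yes — I5: [E → b .] vs [A → b . d L]; I9: [L → A .] vs [A → Y A . x]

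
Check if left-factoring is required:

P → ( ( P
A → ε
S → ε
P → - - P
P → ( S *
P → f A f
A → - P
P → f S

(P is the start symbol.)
Left-factoring is needed when two productions for the same non-terminal
share a common prefix on the right-hand side.

Productions for P:
  P → ( ( P
  P → - - P
  P → ( S *
  P → f A f
  P → f S
Productions for A:
  A → ε
  A → - P

Found common prefix '(' in productions for P
Found common prefix 'f' in productions for P

Answer: Yes, P has productions with common prefix '('; P has productions with common prefix 'f'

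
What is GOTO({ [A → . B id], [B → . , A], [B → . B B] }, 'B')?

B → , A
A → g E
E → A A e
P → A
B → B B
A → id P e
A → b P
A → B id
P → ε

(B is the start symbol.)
GOTO(I, 'B') = CLOSURE({ [A → αX.β] : [A → α.Xβ] ∈ I, X = 'B' })

Items with dot before 'B', with the dot advanced:
  [A → . B id] → [A → B . id]
  [B → . B B] → [B → B . B]
Closure of the advanced items:
  [B → B . B] has the dot before B: add [B → . , A], [B → . B B]

GOTO = { [A → B . id], [B → . , A], [B → . B B], [B → B . B] }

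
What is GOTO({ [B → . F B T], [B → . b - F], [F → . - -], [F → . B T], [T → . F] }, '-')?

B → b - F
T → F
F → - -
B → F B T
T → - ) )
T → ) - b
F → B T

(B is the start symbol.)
GOTO(I, '-') = CLOSURE({ [A → αX.β] : [A → α.Xβ] ∈ I, X = '-' })

Items with dot before '-', with the dot advanced:
  [F → . - -] → [F → - . -]
Closure adds nothing (no advanced item has the dot before a non-terminal).

GOTO = { [F → - . -] }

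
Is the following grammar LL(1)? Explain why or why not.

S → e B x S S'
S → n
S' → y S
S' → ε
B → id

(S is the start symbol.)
No. Predict set conflict for S': { 'y' }

Relevant sets:
  FOLLOW(S') = { $, 'y' }

For S:
  PREDICT(S → e B x S S') = { 'e' }
  PREDICT(S → n) = { 'n' }
For S':
  PREDICT(S' → y S) = { 'y' }
  PREDICT(S' → ε) = { $, 'y' }
B has a single production, so nothing to check there.

Conflict found: Predict set conflict for S': { 'y' }
The grammar is NOT LL(1).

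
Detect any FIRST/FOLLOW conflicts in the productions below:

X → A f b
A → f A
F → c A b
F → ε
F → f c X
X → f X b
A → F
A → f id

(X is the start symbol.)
A FIRST/FOLLOW conflict occurs when a non-terminal N has a nullable alternative N → β (β ⇒* ε) and another alternative N → α with FIRST(α) ∩ FOLLOW(N) ≠ ∅: on such a lookahead the parser cannot decide between expanding α and letting N vanish via β.

Nullable non-terminals: A, F.
FIRST sets used below: FIRST(F) = { 'c', 'f', ε }

A: nullable alternative(s) A → F; FOLLOW(A) = { 'b', 'f' }
  A → f A: FIRST \ {ε} = { 'f' } — overlaps FOLLOW(A) on { 'f' }: CONFLICT
  A → F: FIRST \ {ε} = { 'c', 'f' } — this is the only nullable alternative, skip
  A → f id: FIRST \ {ε} = { 'f' } — overlaps FOLLOW(A) on { 'f' }: CONFLICT

F: nullable alternative(s) F → ε; FOLLOW(F) = { 'b', 'f' }
  F → c A b: FIRST \ {ε} = { 'c' } — disjoint from FOLLOW(F)
  F → ε: FIRST \ {ε} = { } — this is the only nullable alternative, skip
  F → f c X: FIRST \ {ε} = { 'f' } — overlaps FOLLOW(F) on { 'f' }: CONFLICT

X has no nullable alternative, so no FIRST/FOLLOW check is needed there.

So the grammar has 3 FIRST/FOLLOW conflicts (marked CONFLICT above).

Answer: Yes. A → f A with FOLLOW(A) on { 'f' }; A → f id with FOLLOW(A) on { 'f' }; F → f c X with FOLLOW(F) on { 'f' }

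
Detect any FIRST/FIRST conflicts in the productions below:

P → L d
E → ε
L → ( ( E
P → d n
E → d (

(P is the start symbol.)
No FIRST/FIRST conflicts.

FIRST sets of the non-terminals at (or reachable through a nullable prefix from) the front of some alternative:
  FIRST(L) = { '(' }

Productions for P:
  P → L d: FIRST = { '(' }
  P → d n: FIRST = { 'd' }
Productions for E:
  E → ε: FIRST = { ε }
  E → d (: FIRST = { 'd' }
L has only one production, so no FIRST/FIRST conflict is possible there.

All alternatives of each non-terminal have pairwise disjoint FIRST sets.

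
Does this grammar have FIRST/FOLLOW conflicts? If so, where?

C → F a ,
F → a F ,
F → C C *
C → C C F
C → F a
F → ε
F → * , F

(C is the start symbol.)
Nullable non-terminals: F.
FIRST sets used below: FIRST(C) = { '*', 'a' }

F: nullable alternative(s) F → ε; FOLLOW(F) = { $, '*', ',', 'a' }
  F → a F ,: FIRST \ {ε} = { 'a' } — overlaps FOLLOW(F) on { 'a' }: CONFLICT
  F → C C *: FIRST \ {ε} = { '*', 'a' } — overlaps FOLLOW(F) on { '*', 'a' }: CONFLICT
  F → ε: FIRST \ {ε} = { } — this is the only nullable alternative, skip
  F → * , F: FIRST \ {ε} = { '*' } — overlaps FOLLOW(F) on { '*' }: CONFLICT

C has no nullable alternative, so no FIRST/FOLLOW check is needed there.

So the grammar has 3 FIRST/FOLLOW conflicts (marked CONFLICT above).

Answer: Yes. F → a F ',' with FOLLOW(F) on { 'a' }; F → C C '*' with FOLLOW(F) on { '*', 'a' }; F → '*' ',' F with FOLLOW(F) on { '*' }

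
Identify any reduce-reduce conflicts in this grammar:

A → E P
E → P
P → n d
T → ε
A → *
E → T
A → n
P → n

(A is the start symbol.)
Yes — I6: [A → n .] vs [P → n .]

A reduce-reduce conflict occurs when an LR(0) state has two complete items [A → α .] and [B → β .] — both call for a reduction, and with no lookahead the parser cannot choose between them.

Augment with A' → A and build the canonical LR(0) collection (I0 = CLOSURE({[A' → . A]}), then GOTO on every symbol after a dot until no new states appear). It has 10 states:
  I0: { [A → . *], [A → . E P], [A → . n], [A' → . A], [E → . P], [E → . T], [P → . n d], [P → . n], [T → .] }  — shift, reduce
  I1: { [A → * .] }  — reduce
  I2: { [A' → A .] }  — accept
  I3: { [A → E . P], [P → . n d], [P → . n] }  — shift
  I4: { [E → P .] }  — reduce
  I5: { [E → T .] }  — reduce
  I6: { [A → n .], [P → n . d], [P → n .] }  — shift, 2 reduces
  I7: { [P → n d .] }  — reduce
  I8: { [A → E P .] }  — reduce
  I9: { [P → n . d], [P → n .] }  — shift, reduce

I6 contains complete items [A → n .], [P → n .] — reduce-reduce conflict.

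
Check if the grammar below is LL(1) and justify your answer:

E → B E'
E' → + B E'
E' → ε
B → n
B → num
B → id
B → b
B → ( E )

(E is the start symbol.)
Yes, the grammar is LL(1).

A grammar is LL(1) if for each non-terminal N with multiple productions, the predict sets of those productions are pairwise disjoint, where PREDICT(N → α) = (FIRST(α) \ {ε}) ∪ (FOLLOW(N) if α ⇒* ε).

Relevant sets:
  FOLLOW(E') = { $, ')' }

For E':
  PREDICT(E' → '+' B E') = { '+' }
  PREDICT(E' → ε) = { $, ')' }
For B:
  PREDICT(B → n) = { 'n' }
  PREDICT(B → num) = { 'num' }
  PREDICT(B → id) = { 'id' }
  PREDICT(B → b) = { 'b' }
  PREDICT(B → '(' E ')') = { '(' }
E has a single production, so nothing to check there.

All predict sets are disjoint. The grammar IS LL(1).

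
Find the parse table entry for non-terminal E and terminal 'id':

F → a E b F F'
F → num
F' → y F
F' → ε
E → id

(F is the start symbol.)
To find M[E, 'id'], we find productions for E where 'id' is in the predict set (PREDICT(N → α) = (FIRST(α) \ {ε}) ∪ (FOLLOW(N) if α ⇒* ε)).

E → id: PREDICT = { 'id' }
  'id' is in predict set, so this production goes in M[E, 'id']

M[E, 'id'] = E → id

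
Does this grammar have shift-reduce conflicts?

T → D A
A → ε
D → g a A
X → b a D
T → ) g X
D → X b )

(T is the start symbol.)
Augment with T' → T and build the canonical LR(0) collection (I0 = CLOSURE({[T' → . T]}), then GOTO on every symbol after a dot until no new states appear). It has 16 states:
  I0: { [D → . X b )], [D → . g a A], [T → . ) g X], [T → . D A], [T' → . T], [X → . b a D] }  — shift
  I1: { [T → ) . g X] }  — shift
  I2: { [A → .], [T → D . A] }  — reduce
  I3: { [T' → T .] }  — accept
  I4: { [D → X . b )] }  — shift
  I5: { [X → b . a D] }  — shift
  I6: { [D → g . a A] }  — shift
  I7: { [A → .], [D → g a . A] }  — reduce
  I8: { [D → g a A .] }  — reduce
  I9: { [D → . X b )], [D → . g a A], [X → . b a D], [X → b a . D] }  — shift
  I10: { [X → b a D .] }  — reduce
  I11: { [D → X b . )] }  — shift
  I12: { [D → X b ) .] }  — reduce
  I13: { [T → D A .] }  — reduce
  I14: { [T → ) g . X], [X → . b a D] }  — shift
  I15: { [T → ) g X .] }  — reduce

No state contains both a complete item and a shift item.

Answer: No shift-reduce conflicts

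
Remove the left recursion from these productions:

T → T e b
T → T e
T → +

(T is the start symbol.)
T is directly left-recursive. The standard transformation for
  A → A α₁ | ... | A α_m | β₁ | ... | β_n
is
  A  → β₁ A' | ... | β_n A'
  A' → α₁ A' | ... | α_m A' | ε

T → + becomes T → + T'
T → T e b becomes T' → e b T'
T → T e becomes T' → e T'
Add T' → ε

Resulting grammar:
T → + T'
T' → e b T'
T' → e T'
T' → ε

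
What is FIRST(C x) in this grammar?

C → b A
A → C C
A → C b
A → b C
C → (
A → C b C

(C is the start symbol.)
FIRST sets of the non-terminals involved (from the grammar, by fixed-point iteration):
  FIRST(C) = { '(', 'b' }

To compute FIRST(C x), process the symbols left to right:
Symbol C is a non-terminal. Add FIRST(C) \ {ε} = { '(', 'b' }
C is not nullable (ε ∉ FIRST(C)), so stop here.
FIRST(C x) = { '(', 'b' }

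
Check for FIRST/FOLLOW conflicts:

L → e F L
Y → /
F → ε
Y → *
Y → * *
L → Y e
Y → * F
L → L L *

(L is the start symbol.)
No FIRST/FOLLOW conflicts.

A FIRST/FOLLOW conflict occurs when a non-terminal N has a nullable alternative N → β (β ⇒* ε) and another alternative N → α with FIRST(α) ∩ FOLLOW(N) ≠ ∅: on such a lookahead the parser cannot decide between expanding α and letting N vanish via β.

Nullable non-terminals: F.
F has a nullable alternative but only one production, so nothing to check.

L, Y have no nullable alternative, so no FIRST/FOLLOW check is needed there.

No FIRST/FOLLOW conflicts found.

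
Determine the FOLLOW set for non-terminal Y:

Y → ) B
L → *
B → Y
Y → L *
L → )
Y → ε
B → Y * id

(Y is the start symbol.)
{ $, '*' }

To compute FOLLOW(Y), find every occurrence of Y on a right-hand side N → α Y β: add FIRST(β) \ {ε}, and if β is empty or nullable also add FOLLOW(N). Iterate to a fixed point.

Y is the start symbol, so $ ∈ FOLLOW(Y).
In B → Y: Y is at the end, add FOLLOW(B)
In B → Y * id: Y is followed by '*' id, add FIRST('*' id) \ {ε} = { '*' }

The FOLLOW sets referred to above (computed the same way, to a fixed point):
  FOLLOW(B) = { $, '*' }

Taking the union: FOLLOW(Y) = { $, '*' }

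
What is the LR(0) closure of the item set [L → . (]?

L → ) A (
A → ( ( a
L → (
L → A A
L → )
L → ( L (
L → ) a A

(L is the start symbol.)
{ [L → . (] }

To compute CLOSURE, for each item [A → α.Bβ] where B is a non-terminal, add [B → .γ] for all productions B → γ; repeat for the newly added items until nothing changes.

Start with: [L → . (]
The dot precedes the terminal '(', so nothing is added.

CLOSURE = { [L → . (] }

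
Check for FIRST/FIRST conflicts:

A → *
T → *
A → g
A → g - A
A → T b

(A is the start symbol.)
A FIRST/FIRST conflict occurs when two productions N → α and N → β for the same non-terminal have FIRST(α) ∩ FIRST(β) ≠ ∅ (with ε ∈ FIRST of a nullable right-hand side, so two nullable alternatives also conflict).

FIRST sets of the non-terminals at (or reachable through a nullable prefix from) the front of some alternative:
  FIRST(T) = { '*' }

Productions for A:
  A → *: FIRST = { '*' }
  A → g: FIRST = { 'g' }
  A → g - A: FIRST = { 'g' }
  A → T b: FIRST = { '*' }
T has only one production, so no FIRST/FIRST conflict is possible there.

Conflict for A: A → * and A → T b
  Overlap: { '*' }
Conflict for A: A → g and A → g - A
  Overlap: { 'g' }

Answer: Yes. A → '*' / A → T b on { '*' }; A → g / A → g '-' A on { 'g' }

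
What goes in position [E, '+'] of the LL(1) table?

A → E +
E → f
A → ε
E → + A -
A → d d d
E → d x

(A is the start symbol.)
E → + A -

To find M[E, '+'], we find productions for E where '+' is in the predict set (PREDICT(N → α) = (FIRST(α) \ {ε}) ∪ (FOLLOW(N) if α ⇒* ε)).

E → f: PREDICT = { 'f' }
E → + A -: PREDICT = { '+' }
  '+' is in predict set, so this production goes in M[E, '+']
E → d x: PREDICT = { 'd' }

M[E, '+'] = E → + A -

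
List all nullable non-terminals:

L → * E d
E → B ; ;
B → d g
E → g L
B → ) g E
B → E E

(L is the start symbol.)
None

A non-terminal is nullable if it can derive ε (the empty string): either it has an ε-production, or it has a production whose right-hand side consists entirely of nullable non-terminals.

There are no ε-productions, so no non-terminal can derive ε.
No non-terminals are nullable.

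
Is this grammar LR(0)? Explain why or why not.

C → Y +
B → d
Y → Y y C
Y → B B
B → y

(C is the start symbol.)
Yes, the grammar is LR(0)

A grammar is LR(0) if no state in the canonical LR(0) collection has:
  - both a shift item (dot before a terminal) and a complete item (shift-reduce conflict), or
  - two or more complete items (reduce-reduce conflict; the accept item [C' → C .] counts as a complete item here).

Augment with C' → C and build the canonical LR(0) collection (I0 = CLOSURE({[C' → . C]}), then GOTO on every symbol after a dot until no new states appear). It has 10 states:
  I0: { [B → . d], [B → . y], [C → . Y +], [C' → . C], [Y → . B B], [Y → . Y y C] }  — shift
  I1: { [B → . d], [B → . y], [Y → B . B] }  — shift
  I2: { [C' → C .] }  — accept
  I3: { [C → Y . +], [Y → Y . y C] }  — shift
  I4: { [B → d .] }  — reduce
  I5: { [B → y .] }  — reduce
  I6: { [C → Y + .] }  — reduce
  I7: { [B → . d], [B → . y], [C → . Y +], [Y → . B B], [Y → . Y y C], [Y → Y y . C] }  — shift
  I8: { [Y → Y y C .] }  — reduce
  I9: { [Y → B B .] }  — reduce

Every state is either a pure shift/goto state or contains exactly one complete item and nothing to shift — no conflicts. The grammar is LR(0).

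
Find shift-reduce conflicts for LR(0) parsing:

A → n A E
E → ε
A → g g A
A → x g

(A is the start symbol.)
No shift-reduce conflicts

Augment with A' → A and build the canonical LR(0) collection (I0 = CLOSURE({[A' → . A]}), then GOTO on every symbol after a dot until no new states appear). It has 10 states:
  I0: { [A → . g g A], [A → . n A E], [A → . x g], [A' → . A] }  — shift
  I1: { [A' → A .] }  — accept
  I2: { [A → g . g A] }  — shift
  I3: { [A → . g g A], [A → . n A E], [A → . x g], [A → n . A E] }  — shift
  I4: { [A → x . g] }  — shift
  I5: { [A → x g .] }  — reduce
  I6: { [A → n A . E], [E → .] }  — reduce
  I7: { [A → n A E .] }  — reduce
  I8: { [A → . g g A], [A → . n A E], [A → . x g], [A → g g . A] }  — shift
  I9: { [A → g g A .] }  — reduce

No state contains both a complete item and a shift item.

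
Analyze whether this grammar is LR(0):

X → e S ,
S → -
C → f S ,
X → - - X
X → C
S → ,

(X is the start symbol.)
Yes, the grammar is LR(0)

A grammar is LR(0) if no state in the canonical LR(0) collection has:
  - both a shift item (dot before a terminal) and a complete item (shift-reduce conflict), or
  - two or more complete items (reduce-reduce conflict; the accept item [X' → X .] counts as a complete item here).

Augment with X' → X and build the canonical LR(0) collection (I0 = CLOSURE({[X' → . X]}), then GOTO on every symbol after a dot until no new states appear). It has 14 states:
  I0: { [C → . f S ,], [X → . - - X], [X → . C], [X → . e S ,], [X' → . X] }  — shift
  I1: { [X → - . - X] }  — shift
  I2: { [X → C .] }  — reduce
  I3: { [X' → X .] }  — accept
  I4: { [S → . ,], [S → . -], [X → e . S ,] }  — shift
  I5: { [C → f . S ,], [S → . ,], [S → . -] }  — shift
  I6: { [S → , .] }  — reduce
  I7: { [S → - .] }  — reduce
  I8: { [C → f S . ,] }  — shift
  I9: { [C → f S , .] }  — reduce
  I10: { [X → e S . ,] }  — shift
  I11: { [X → e S , .] }  — reduce
  I12: { [C → . f S ,], [X → - - . X], [X → . - - X], [X → . C], [X → . e S ,] }  — shift
  I13: { [X → - - X .] }  — reduce

Every state is either a pure shift/goto state or contains exactly one complete item and nothing to shift — no conflicts. The grammar is LR(0).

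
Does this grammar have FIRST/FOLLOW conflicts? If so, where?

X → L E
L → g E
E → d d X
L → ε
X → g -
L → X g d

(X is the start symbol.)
A FIRST/FOLLOW conflict occurs when a non-terminal N has a nullable alternative N → β (β ⇒* ε) and another alternative N → α with FIRST(α) ∩ FOLLOW(N) ≠ ∅: on such a lookahead the parser cannot decide between expanding α and letting N vanish via β.

Nullable non-terminals: L.
FIRST sets used below: FIRST(X) = { 'd', 'g' }

L: nullable alternative(s) L → ε; FOLLOW(L) = { 'd' }
  L → g E: FIRST \ {ε} = { 'g' } — disjoint from FOLLOW(L)
  L → ε: FIRST \ {ε} = { } — this is the only nullable alternative, skip
  L → X g d: FIRST \ {ε} = { 'd', 'g' } — overlaps FOLLOW(L) on { 'd' }: CONFLICT

E, X have no nullable alternative, so no FIRST/FOLLOW check is needed there.

So the grammar has 1 FIRST/FOLLOW conflict (marked CONFLICT above).

Answer: Yes. L → X g d with FOLLOW(L) on { 'd' }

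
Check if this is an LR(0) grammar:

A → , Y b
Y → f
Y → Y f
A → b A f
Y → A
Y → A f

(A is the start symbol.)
Augment with A' → A and build the canonical LR(0) collection (I0 = CLOSURE({[A' → . A]}), then GOTO on every symbol after a dot until no new states appear). It has 12 states:
  I0: { [A → . , Y b], [A → . b A f], [A' → . A] }  — shift
  I1: { [A → , . Y b], [A → . , Y b], [A → . b A f], [Y → . A f], [Y → . A], [Y → . Y f], [Y → . f] }  — shift
  I2: { [A' → A .] }  — accept
  I3: { [A → . , Y b], [A → . b A f], [A → b . A f] }  — shift
  I4: { [A → b A . f] }  — shift
  I5: { [A → b A f .] }  — reduce
  I6: { [Y → A . f], [Y → A .] }  — shift, reduce
  I7: { [A → , Y . b], [Y → Y . f] }  — shift
  I8: { [Y → f .] }  — reduce
  I9: { [A → , Y b .] }  — reduce
  I10: { [Y → Y f .] }  — reduce
  I11: { [Y → A f .] }  — reduce

Conflict in state I6:
  Shift-reduce conflict between [Y → A .] and [Y → A . f]
So the grammar is NOT LR(0).

Answer: No. Shift-reduce conflict between [Y → A .] and [Y → A . f]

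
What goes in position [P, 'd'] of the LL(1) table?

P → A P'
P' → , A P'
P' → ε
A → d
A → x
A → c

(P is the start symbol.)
P → A P'

To find M[P, 'd'], we find productions for P where 'd' is in the predict set (PREDICT(N → α) = (FIRST(α) \ {ε}) ∪ (FOLLOW(N) if α ⇒* ε)).

Relevant sets:
  FIRST(A) = { 'c', 'd', 'x' }

P → A P': PREDICT = { 'c', 'd', 'x' }
  'd' is in predict set, so this production goes in M[P, 'd']

M[P, 'd'] = P → A P'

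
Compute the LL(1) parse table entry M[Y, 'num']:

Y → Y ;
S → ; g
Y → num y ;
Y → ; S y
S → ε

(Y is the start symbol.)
Y → Y ;, Y → num y ;

To find M[Y, 'num'], we find productions for Y where 'num' is in the predict set (PREDICT(N → α) = (FIRST(α) \ {ε}) ∪ (FOLLOW(N) if α ⇒* ε)).

Relevant sets:
  FIRST(Y) = { ';', 'num' }

Y → Y ;: PREDICT = { ';', 'num' }
  'num' is in predict set, so this production goes in M[Y, 'num']
Y → num y ;: PREDICT = { 'num' }
  'num' is in predict set, so this production goes in M[Y, 'num']
Y → ; S y: PREDICT = { ';' }

M[Y, 'num'] = Y → Y ;, Y → num y ;  (a multiply-defined cell — the grammar is not LL(1))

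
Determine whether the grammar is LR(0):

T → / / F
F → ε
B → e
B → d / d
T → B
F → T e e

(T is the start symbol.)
A grammar is LR(0) if no state in the canonical LR(0) collection has:
  - both a shift item (dot before a terminal) and a complete item (shift-reduce conflict), or
  - two or more complete items (reduce-reduce conflict; the accept item [T' → T .] counts as a complete item here).

Augment with T' → T and build the canonical LR(0) collection (I0 = CLOSURE({[T' → . T]}), then GOTO on every symbol after a dot until no new states appear). It has 13 states:
  I0: { [B → . d / d], [B → . e], [T → . / / F], [T → . B], [T' → . T] }  — shift
  I1: { [T → / . / F] }  — shift
  I2: { [T → B .] }  — reduce
  I3: { [T' → T .] }  — accept
  I4: { [B → d . / d] }  — shift
  I5: { [B → e .] }  — reduce
  I6: { [B → d / . d] }  — shift
  I7: { [B → d / d .] }  — reduce
  I8: { [B → . d / d], [B → . e], [F → . T e e], [F → .], [T → . / / F], [T → . B], [T → / / . F] }  — shift, reduce
  I9: { [T → / / F .] }  — reduce
  I10: { [F → T . e e] }  — shift
  I11: { [F → T e . e] }  — shift
  I12: { [F → T e e .] }  — reduce

Conflict in state I8:
  Shift-reduce conflict between [F → .] and [B → . d / d]
So the grammar is NOT LR(0).

Answer: No. Shift-reduce conflict between [F → .] and [B → . d / d]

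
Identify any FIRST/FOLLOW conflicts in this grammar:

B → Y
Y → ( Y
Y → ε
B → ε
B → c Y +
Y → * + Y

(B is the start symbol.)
No FIRST/FOLLOW conflicts.

Nullable non-terminals: B, Y.
FIRST sets used below: FIRST(Y) = { '(', '*', ε }

B: nullable alternative(s) B → Y, B → ε; FOLLOW(B) = { $ }
  B → Y: FIRST \ {ε} = { '(', '*' } — disjoint from FOLLOW(B)
  B → ε: FIRST \ {ε} = { } — disjoint from FOLLOW(B)
  B → c Y +: FIRST \ {ε} = { 'c' } — disjoint from FOLLOW(B)

Y: nullable alternative(s) Y → ε; FOLLOW(Y) = { $, '+' }
  Y → ( Y: FIRST \ {ε} = { '(' } — disjoint from FOLLOW(Y)
  Y → ε: FIRST \ {ε} = { } — this is the only nullable alternative, skip
  Y → * + Y: FIRST \ {ε} = { '*' } — disjoint from FOLLOW(Y)

No FIRST/FOLLOW conflicts found.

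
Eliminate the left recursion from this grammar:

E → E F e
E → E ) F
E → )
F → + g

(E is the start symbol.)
E is directly left-recursive. The standard transformation for
  A → A α₁ | ... | A α_m | β₁ | ... | β_n
is
  A  → β₁ A' | ... | β_n A'
  A' → α₁ A' | ... | α_m A' | ε

E → ) becomes E → ) E'
E → E F e becomes E' → F e E'
E → E ) F becomes E' → ) F E'
Add E' → ε

Productions for other non-terminals are unchanged:
  F → + g

Resulting grammar:
E → ) E'
E' → F e E'
E' → ) F E'
E' → ε
F → + g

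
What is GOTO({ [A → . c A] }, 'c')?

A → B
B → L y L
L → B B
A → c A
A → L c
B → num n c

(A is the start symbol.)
GOTO(I, 'c') = CLOSURE({ [A → αX.β] : [A → α.Xβ] ∈ I, X = 'c' })

Items with dot before 'c', with the dot advanced:
  [A → . c A] → [A → c . A]
Closure of the advanced items:
  [A → c . A] has the dot before A: add [A → . B], [A → . c A], [A → . L c]
  [A → . B] has the dot before B: add [B → . L y L], [B → . num n c]
  [A → . L c] has the dot before L: add [L → . B B]

GOTO = { [A → . B], [A → . L c], [A → . c A], [A → c . A], [B → . L y L], [B → . num n c], [L → . B B] }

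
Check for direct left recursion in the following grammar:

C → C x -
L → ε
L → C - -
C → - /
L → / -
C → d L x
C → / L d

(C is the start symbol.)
Direct left recursion occurs when N → N α for some non-terminal N (the right-hand side begins with the left-hand side itself).

C → C x -: LEFT RECURSIVE (starts with C)
L → ε: starts with ε
L → C - -: starts with C
C → - /: starts with '-'
L → / -: starts with '/'
C → d L x: starts with d
C → / L d: starts with '/'

The grammar has direct left recursion on: C.

Answer: Yes, C is left-recursive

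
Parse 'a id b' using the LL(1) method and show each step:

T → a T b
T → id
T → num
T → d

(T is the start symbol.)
Stack is shown with the top on the left.

Stack    Input     Action
-------------------------
T $      a id b $  output T → a T b
a T b $  a id b $  match 'a'
T b $    id b $    output T → id
id b $   id b $    match 'id'
b $      b $       match 'b'
$        $         accept

The string is accepted.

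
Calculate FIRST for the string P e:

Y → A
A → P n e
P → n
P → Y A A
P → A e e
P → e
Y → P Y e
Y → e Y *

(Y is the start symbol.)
FIRST sets of the non-terminals involved (from the grammar, by fixed-point iteration):
  FIRST(P) = { 'e', 'n' }

To compute FIRST(P e), process the symbols left to right:
Symbol P is a non-terminal. Add FIRST(P) \ {ε} = { 'e', 'n' }
P is not nullable (ε ∉ FIRST(P)), so stop here.
FIRST(P e) = { 'e', 'n' }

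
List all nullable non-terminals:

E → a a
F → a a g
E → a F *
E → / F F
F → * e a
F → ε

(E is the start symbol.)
{ 'F' }

ε-productions: F → ε
So F is immediately nullable.
No further non-terminal can be added: every production for the remaining non-terminals contains a terminal or a non-nullable non-terminal.
Nullable = { 'F' }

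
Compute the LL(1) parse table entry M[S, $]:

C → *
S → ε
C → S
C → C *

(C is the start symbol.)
S → ε

To find M[S, $], we find productions for S where $ is in the predict set (PREDICT(N → α) = (FIRST(α) \ {ε}) ∪ (FOLLOW(N) if α ⇒* ε)).

Relevant sets:
  FOLLOW(S) = { $, '*' }

S → ε: PREDICT = { $, '*' }
  $ is in predict set, so this production goes in M[S, $]

M[S, $] = S → ε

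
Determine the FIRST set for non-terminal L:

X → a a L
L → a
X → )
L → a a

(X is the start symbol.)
To compute FIRST(L), examine every production with L on the left-hand side, reading each right-hand side left to right until a non-nullable symbol is reached.

From L → a:
  - a is a terminal: add 'a' and stop
From L → a a:
  - a is a terminal: add 'a' and stop

Collecting: FIRST(L) = { 'a' }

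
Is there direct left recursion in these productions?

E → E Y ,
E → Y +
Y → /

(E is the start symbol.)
Direct left recursion occurs when N → N α for some non-terminal N (the right-hand side begins with the left-hand side itself).

E → E Y ,: LEFT RECURSIVE (starts with E)
E → Y +: starts with Y
Y → /: starts with '/'

The grammar has direct left recursion on: E.

Answer: Yes, E is left-recursive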